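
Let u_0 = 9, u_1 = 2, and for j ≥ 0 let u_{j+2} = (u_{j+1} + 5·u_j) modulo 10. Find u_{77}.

7

u_0 = 9; u_1 = 2; u_2 = 7; u_3 = 7; u_4 = 2; u_5 = 7.
Since (u_4, u_5) = (u_1, u_2) = (2, 7) (two consecutive terms determine the rest), the sequence is eventually periodic: after a pre-period of length 1 it cycles with period 3.
For j ≥ 1, u_j depends only on (j - 1) mod 3. (77 - 1) mod 3 = 1, so u_{77} = u_2 = 7.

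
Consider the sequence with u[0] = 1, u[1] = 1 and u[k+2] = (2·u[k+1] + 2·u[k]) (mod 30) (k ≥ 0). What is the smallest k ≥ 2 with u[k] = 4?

We have u[0] = 1,  u[1] = 1,  u[2] = 4,  u[3] = 10,  u[4] = 28,  u[5] = 16,  u[6] = 28,  u[7] = 28,  u[8] = 22,  u[9] = 10,  u[10] = 4,  u[11] = 28,  u[12] = 4,  u[13] = 4,  u[14] = 16,  u[15] = 10,  u[16] = 22,  u[17] = 4,  u[18] = 22,  u[19] = 22,  u[20] = 28,  u[21] = 10,  u[22] = 16,  u[23] = 22,  u[24] = 16,  u[25] = 16,  u[26] = 4,  u[27] = 10.
Since (u[26], u[27]) = (u[2], u[3]) = (4, 10) (two consecutive terms determine the rest), the sequence is eventually periodic: after a pre-period of length 2 it cycles with period 24.
The value 4 first appears (with k ≥ 2) at u[2].

2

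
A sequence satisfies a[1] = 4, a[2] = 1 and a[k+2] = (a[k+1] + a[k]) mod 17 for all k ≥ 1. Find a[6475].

We have a[1] = 4; a[2] = 1; a[3] = 5; a[4] = 6; a[5] = 11; a[6] = 0; a[7] = 11; a[8] = 11; a[9] = 5; a[10] = 16; a[11] = 4; a[12] = 3; a[13] = 7; a[14] = 10; a[15] = 0; a[16] = 10; a[17] = 10; a[18] = 3; a[19] = 13; a[20] = 16; a[21] = 12; a[22] = 11; a[23] = 6; a[24] = 0; a[25] = 6; a[26] = 6; a[27] = 12; a[28] = 1; a[29] = 13; a[30] = 14; a[31] = 10; a[32] = 7; a[33] = 0; a[34] = 7; a[35] = 7; a[36] = 14; a[37] = 4; a[38] = 1.
Since (a[37], a[38]) = (a[1], a[2]) = (4, 1) (two consecutive terms determine the rest), the sequence is periodic with period 36.
So a[6475] = a[1 + ((6475-1) mod 36)] = a[31] = 10.

10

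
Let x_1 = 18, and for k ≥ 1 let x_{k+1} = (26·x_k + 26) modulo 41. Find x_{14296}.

20

Computing terms: x_1 = 18,  x_2 = 2,  x_3 = 37,  x_4 = 4,  x_5 = 7,  x_6 = 3,  x_7 = 22,  x_8 = 24,  x_9 = 35,  x_{10} = 34,  x_{11} = 8,  x_{12} = 29,  x_{13} = 1,  x_{14} = 11,  x_{15} = 25,  x_{16} = 20,  x_{17} = 13,  x_{18} = 36,  x_{19} = 19,  x_{20} = 28,  x_{21} = 16,  x_{22} = 32,  x_{23} = 38,  x_{24} = 30,  x_{25} = 27,  x_{26} = 31,  x_{27} = 12,  x_{28} = 10,  x_{29} = 40,  x_{30} = 0,  x_{31} = 26,  x_{32} = 5,  x_{33} = 33,  x_{34} = 23,  x_{35} = 9,  x_{36} = 14,  x_{37} = 21,  x_{38} = 39,  x_{39} = 15,  x_{40} = 6,  x_{41} = 18.
The sequence repeats with period 40.
(14296 - 1) mod 40 = 15, so x_{14296} = x_{16} = 20.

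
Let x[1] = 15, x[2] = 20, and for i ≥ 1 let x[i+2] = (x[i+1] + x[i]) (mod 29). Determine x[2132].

26

Listing terms: x[1] = 15, x[2] = 20, x[3] = 6, x[4] = 26, x[5] = 3, x[6] = 0, x[7] = 3, x[8] = 3, x[9] = 6, x[10] = 9, x[11] = 15, x[12] = 24, x[13] = 10, x[14] = 5, x[15] = 15, x[16] = 20.
The sequence repeats with period 14.
(2132 - 1) mod 14 = 3, so x[2132] = x[4] = 26.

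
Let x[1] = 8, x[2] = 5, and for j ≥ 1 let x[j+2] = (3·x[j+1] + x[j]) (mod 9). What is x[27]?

x[1] = 8, x[2] = 5, x[3] = 5, x[4] = 2, x[5] = 2, x[6] = 8, x[7] = 8, x[8] = 5.
Since (x[7], x[8]) = (x[1], x[2]) = (8, 5) (two consecutive terms determine the rest), the sequence is periodic with period 6.
(27 - 1) mod 6 = 2, so x[27] = x[3] = 5.

5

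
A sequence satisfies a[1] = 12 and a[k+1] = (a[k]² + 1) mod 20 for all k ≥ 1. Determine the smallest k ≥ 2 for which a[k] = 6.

Listing terms: a[1] = 12, a[2] = 5, a[3] = 6, a[4] = 17, a[5] = 10, a[6] = 1, a[7] = 2, a[8] = 5.
Since a[8] = a[2] = 5, the sequence is eventually periodic: after a pre-period of length 1 it cycles with period 6.
The value 6 first appears (with k ≥ 2) at a[3].

3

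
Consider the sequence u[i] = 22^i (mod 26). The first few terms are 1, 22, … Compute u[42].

14

u[0] = 1; u[1] = 22; u[2] = 16; u[3] = 14; u[4] = 22.
Since u[4] = u[1] = 22, the sequence is eventually periodic: after a pre-period of length 1 it cycles with period 3.
For i ≥ 1, u[i] depends only on (i - 1) mod 3. (42 - 1) mod 3 = 2, so u[42] = u[3] = 14.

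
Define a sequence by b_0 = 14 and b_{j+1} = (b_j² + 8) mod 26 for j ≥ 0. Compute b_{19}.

22

b_0 = 14; b_1 = 22; b_2 = 24; b_3 = 12; b_4 = 22.
Since b_4 = b_1 = 22, the sequence is eventually periodic: after a pre-period of length 1 it cycles with period 3.
For j ≥ 1, b_j depends only on (j - 1) mod 3. (19 - 1) mod 3 = 0, so b_{19} = b_1 = 22.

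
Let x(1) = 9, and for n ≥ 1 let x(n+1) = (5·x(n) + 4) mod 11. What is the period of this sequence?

Listing terms: x(1) = 9, x(2) = 5, x(3) = 7, x(4) = 6, x(5) = 1, x(6) = 9.
Since x(6) = x(1) = 9, the sequence is periodic with period 5.

5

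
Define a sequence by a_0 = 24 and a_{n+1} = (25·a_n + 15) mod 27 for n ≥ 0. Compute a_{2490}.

6

Computing terms: a_0 = 24,  a_1 = 21,  a_2 = 0,  a_3 = 15,  a_4 = 12,  a_5 = 18,  a_6 = 6,  a_7 = 3,  a_8 = 9,  a_9 = 24.
The sequence repeats with period 9.
So a_{2490} = a_{0 + ((2490-0) mod 9)} = a_6 = 6.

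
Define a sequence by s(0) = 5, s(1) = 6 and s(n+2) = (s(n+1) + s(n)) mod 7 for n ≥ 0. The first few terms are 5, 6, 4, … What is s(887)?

6

We have s(0) = 5; s(1) = 6; s(2) = 4; s(3) = 3; s(4) = 0; s(5) = 3; s(6) = 3; s(7) = 6; s(8) = 2; s(9) = 1; s(10) = 3; s(11) = 4; s(12) = 0; s(13) = 4; s(14) = 4; s(15) = 1; s(16) = 5; s(17) = 6.
The sequence repeats with period 16.
So s(887) = s(0 + ((887-0) mod 16)) = s(7) = 6.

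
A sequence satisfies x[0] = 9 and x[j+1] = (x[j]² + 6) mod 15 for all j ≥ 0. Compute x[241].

Computing terms: x[0] = 9; x[1] = 12; x[2] = 0; x[3] = 6; x[4] = 12.
Since x[4] = x[1] = 12, the sequence is eventually periodic: after a pre-period of length 1 it cycles with period 3.
For j ≥ 1, x[j] depends only on (j - 1) mod 3. (241 - 1) mod 3 = 0, so x[241] = x[1] = 12.

12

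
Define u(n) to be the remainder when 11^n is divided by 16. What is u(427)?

3

u(0) = 1,  u(1) = 11,  u(2) = 9,  u(3) = 3,  u(4) = 1.
Since u(4) = u(0) = 1, the sequence is periodic with period 4.
(427 - 0) mod 4 = 3, so u(427) = u(3) = 3.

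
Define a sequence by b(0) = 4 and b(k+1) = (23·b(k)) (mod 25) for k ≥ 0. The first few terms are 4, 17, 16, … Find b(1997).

Listing terms: b(0) = 4; b(1) = 17; b(2) = 16; b(3) = 18; b(4) = 14; b(5) = 22; b(6) = 6; b(7) = 13; b(8) = 24; b(9) = 2; b(10) = 21; b(11) = 8; b(12) = 9; b(13) = 7; b(14) = 11; b(15) = 3; b(16) = 19; b(17) = 12; b(18) = 1; b(19) = 23; b(20) = 4.
Since b(20) = b(0) = 4, the sequence is periodic with period 20.
(1997 - 0) mod 20 = 17, so b(1997) = b(17) = 12.

12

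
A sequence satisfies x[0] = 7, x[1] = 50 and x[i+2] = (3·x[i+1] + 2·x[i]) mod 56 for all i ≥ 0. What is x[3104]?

0

x[0] = 7; x[1] = 50; x[2] = 52; x[3] = 32; x[4] = 32; x[5] = 48; x[6] = 40; x[7] = 48; x[8] = 0; x[9] = 40; x[10] = 8; x[11] = 48; x[12] = 48; x[13] = 16; x[14] = 32; x[15] = 16; x[16] = 0; x[17] = 32; x[18] = 40; x[19] = 16; x[20] = 16; x[21] = 24; x[22] = 48; x[23] = 24; x[24] = 0; x[25] = 48; x[26] = 32; x[27] = 24; x[28] = 24; x[29] = 8; x[30] = 16; x[31] = 8; x[32] = 0; x[33] = 16; x[34] = 48; x[35] = 8; x[36] = 8; x[37] = 40; x[38] = 24; x[39] = 40; x[40] = 0; x[41] = 24; x[42] = 16; x[43] = 40; x[44] = 40; x[45] = 32; x[46] = 8; x[47] = 32; x[48] = 0; x[49] = 8; x[50] = 24; x[51] = 32; x[52] = 32.
Since (x[51], x[52]) = (x[3], x[4]) = (32, 32) (two consecutive terms determine the rest), the sequence is eventually periodic: after a pre-period of length 3 it cycles with period 48.
For i ≥ 3, x[i] depends only on (i - 3) mod 48. (3104 - 3) mod 48 = 29, so x[3104] = x[32] = 0.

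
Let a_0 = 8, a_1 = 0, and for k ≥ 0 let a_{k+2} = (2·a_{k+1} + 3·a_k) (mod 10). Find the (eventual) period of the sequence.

4

We have a_0 = 8; a_1 = 0; a_2 = 4; a_3 = 8; a_4 = 8; a_5 = 0.
The sequence repeats with period 4.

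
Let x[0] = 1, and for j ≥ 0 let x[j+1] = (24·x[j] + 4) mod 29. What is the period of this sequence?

We have x[0] = 1; x[1] = 28; x[2] = 9; x[3] = 17; x[4] = 6; x[5] = 3; x[6] = 18; x[7] = 1.
Since x[7] = x[0] = 1, the sequence is periodic with period 7.

7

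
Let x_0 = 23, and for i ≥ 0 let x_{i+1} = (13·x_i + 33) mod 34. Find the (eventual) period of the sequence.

4

We have x_0 = 23; x_1 = 26; x_2 = 31; x_3 = 28; x_4 = 23.
The sequence repeats with period 4.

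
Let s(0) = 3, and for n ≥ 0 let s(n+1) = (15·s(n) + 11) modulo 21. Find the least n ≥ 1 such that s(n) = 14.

s(0) = 3, s(1) = 14, s(2) = 11, s(3) = 8, s(4) = 5, s(5) = 2, s(6) = 20, s(7) = 17, s(8) = 14.
Since s(8) = s(1) = 14, the sequence is eventually periodic: after a pre-period of length 1 it cycles with period 7.
The value 14 first appears (with n ≥ 1) at s(1).

1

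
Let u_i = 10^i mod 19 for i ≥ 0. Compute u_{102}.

7

Computing terms: u_0 = 1,  u_1 = 10,  u_2 = 5,  u_3 = 12,  u_4 = 6,  u_5 = 3,  u_6 = 11,  u_7 = 15,  u_8 = 17,  u_9 = 18,  u_{10} = 9,  u_{11} = 14,  u_{12} = 7,  u_{13} = 13,  u_{14} = 16,  u_{15} = 8,  u_{16} = 4,  u_{17} = 2,  u_{18} = 1.
The sequence repeats with period 18.
(102 - 0) mod 18 = 12, so u_{102} = u_{12} = 7.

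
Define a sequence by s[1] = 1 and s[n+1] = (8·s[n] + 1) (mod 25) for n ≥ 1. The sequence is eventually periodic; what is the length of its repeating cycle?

20

Computing terms: s[1] = 1, s[2] = 9, s[3] = 23, s[4] = 10, s[5] = 6, s[6] = 24, s[7] = 18, s[8] = 20, s[9] = 11, s[10] = 14, s[11] = 13, s[12] = 5, s[13] = 16, s[14] = 4, s[15] = 8, s[16] = 15, s[17] = 21, s[18] = 19, s[19] = 3, s[20] = 0, s[21] = 1.
Since s[21] = s[1] = 1, the sequence is periodic with period 20.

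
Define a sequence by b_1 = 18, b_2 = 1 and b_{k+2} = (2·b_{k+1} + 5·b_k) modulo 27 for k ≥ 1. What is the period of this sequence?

Computing terms: b_1 = 18; b_2 = 1; b_3 = 11; b_4 = 0; b_5 = 1; b_6 = 2; b_7 = 9; b_8 = 1; b_9 = 20; b_{10} = 18; b_{11} = 1.
Since (b_{10}, b_{11}) = (b_1, b_2) = (18, 1) (two consecutive terms determine the rest), the sequence is periodic with period 9.

9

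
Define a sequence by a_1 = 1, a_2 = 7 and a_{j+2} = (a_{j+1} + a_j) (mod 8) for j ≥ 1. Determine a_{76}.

7

Computing terms: a_1 = 1, a_2 = 7, a_3 = 0, a_4 = 7, a_5 = 7, a_6 = 6, a_7 = 5, a_8 = 3, a_9 = 0, a_{10} = 3, a_{11} = 3, a_{12} = 6, a_{13} = 1, a_{14} = 7.
Since (a_{13}, a_{14}) = (a_1, a_2) = (1, 7) (two consecutive terms determine the rest), the sequence is periodic with period 12.
(76 - 1) mod 12 = 3, so a_{76} = a_4 = 7.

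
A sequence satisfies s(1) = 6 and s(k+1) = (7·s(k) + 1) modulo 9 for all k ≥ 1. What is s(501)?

s(1) = 6, s(2) = 7, s(3) = 5, s(4) = 0, s(5) = 1, s(6) = 8, s(7) = 3, s(8) = 4, s(9) = 2, s(10) = 6.
Since s(10) = s(1) = 6, the sequence is periodic with period 9.
(501 - 1) mod 9 = 5, so s(501) = s(6) = 8.

8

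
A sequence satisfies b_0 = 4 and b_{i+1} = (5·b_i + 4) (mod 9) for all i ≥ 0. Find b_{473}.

b_0 = 4,  b_1 = 6,  b_2 = 7,  b_3 = 3,  b_4 = 1,  b_5 = 0,  b_6 = 4.
The sequence repeats with period 6.
So b_{473} = b_{0 + ((473-0) mod 6)} = b_5 = 0.

0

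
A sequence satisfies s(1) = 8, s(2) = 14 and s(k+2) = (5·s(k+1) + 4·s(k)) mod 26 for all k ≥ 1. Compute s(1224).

We have s(1) = 8,  s(2) = 14,  s(3) = 24,  s(4) = 20,  s(5) = 14,  s(6) = 20,  s(7) = 0,  s(8) = 2,  s(9) = 10,  s(10) = 6,  s(11) = 18,  s(12) = 10,  s(13) = 18,  s(14) = 0,  s(15) = 20,  s(16) = 22,  s(17) = 8,  s(18) = 24,  s(19) = 22,  s(20) = 24,  s(21) = 0,  s(22) = 18,  s(23) = 12,  s(24) = 2,  s(25) = 6,  s(26) = 12,  s(27) = 6,  s(28) = 0,  s(29) = 24,  s(30) = 16,  s(31) = 20,  s(32) = 8,  s(33) = 16,  s(34) = 8,  s(35) = 0,  s(36) = 6,  s(37) = 4,  s(38) = 18,  s(39) = 2,  s(40) = 4,  s(41) = 2,  s(42) = 0,  s(43) = 8,  s(44) = 14.
Since (s(43), s(44)) = (s(1), s(2)) = (8, 14) (two consecutive terms determine the rest), the sequence is periodic with period 42.
(1224 - 1) mod 42 = 5, so s(1224) = s(6) = 20.

20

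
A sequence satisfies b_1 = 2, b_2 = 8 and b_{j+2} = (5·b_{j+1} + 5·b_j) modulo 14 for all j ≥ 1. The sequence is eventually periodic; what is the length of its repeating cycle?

24

b_1 = 2, b_2 = 8, b_3 = 8, b_4 = 10, b_5 = 6, b_6 = 10, b_7 = 10, b_8 = 2, b_9 = 4, b_{10} = 2, b_{11} = 2, b_{12} = 6, b_{13} = 12, b_{14} = 6, b_{15} = 6, b_{16} = 4, b_{17} = 8, b_{18} = 4, b_{19} = 4, b_{20} = 12, b_{21} = 10, b_{22} = 12, b_{23} = 12, b_{24} = 8, b_{25} = 2, b_{26} = 8.
The sequence repeats with period 24.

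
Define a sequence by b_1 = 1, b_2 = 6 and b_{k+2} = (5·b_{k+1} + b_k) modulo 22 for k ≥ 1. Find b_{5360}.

6

Listing terms: b_1 = 1,  b_2 = 6,  b_3 = 9,  b_4 = 7,  b_5 = 0,  b_6 = 7,  b_7 = 13,  b_8 = 6,  b_9 = 21,  b_{10} = 1,  b_{11} = 4,  b_{12} = 21,  b_{13} = 21,  b_{14} = 16,  b_{15} = 13,  b_{16} = 15,  b_{17} = 0,  b_{18} = 15,  b_{19} = 9,  b_{20} = 16,  b_{21} = 1,  b_{22} = 21,  b_{23} = 18,  b_{24} = 1,  b_{25} = 1,  b_{26} = 6.
The sequence repeats with period 24.
(5360 - 1) mod 24 = 7, so b_{5360} = b_8 = 6.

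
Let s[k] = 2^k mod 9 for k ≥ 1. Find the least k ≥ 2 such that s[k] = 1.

6

We have s[1] = 2, s[2] = 4, s[3] = 8, s[4] = 7, s[5] = 5, s[6] = 1, s[7] = 2.
The sequence repeats with period 6.
The value 1 first appears (with k ≥ 2) at s[6].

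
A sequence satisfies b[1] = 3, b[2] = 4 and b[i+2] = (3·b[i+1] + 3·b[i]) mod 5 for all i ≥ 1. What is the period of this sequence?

b[1] = 3, b[2] = 4, b[3] = 1, b[4] = 0, b[5] = 3, b[6] = 4.
The sequence repeats with period 4.

4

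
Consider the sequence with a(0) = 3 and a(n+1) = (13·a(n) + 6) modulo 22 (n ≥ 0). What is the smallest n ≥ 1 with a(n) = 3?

10

a(0) = 3, a(1) = 1, a(2) = 19, a(3) = 11, a(4) = 17, a(5) = 7, a(6) = 9, a(7) = 13, a(8) = 21, a(9) = 15, a(10) = 3.
Since a(10) = a(0) = 3, the sequence is periodic with period 10.
The value 3 next appears (with n ≥ 1) at a(10).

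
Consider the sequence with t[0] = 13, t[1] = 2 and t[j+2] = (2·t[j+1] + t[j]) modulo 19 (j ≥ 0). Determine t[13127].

Computing terms: t[0] = 13, t[1] = 2, t[2] = 17, t[3] = 17, t[4] = 13, t[5] = 5, t[6] = 4, t[7] = 13, t[8] = 11, t[9] = 16, t[10] = 5, t[11] = 7, t[12] = 0, t[13] = 7, t[14] = 14, t[15] = 16, t[16] = 8, t[17] = 13, t[18] = 15, t[19] = 5, t[20] = 6, t[21] = 17, t[22] = 2, t[23] = 2, t[24] = 6, t[25] = 14, t[26] = 15, t[27] = 6, t[28] = 8, t[29] = 3, t[30] = 14, t[31] = 12, t[32] = 0, t[33] = 12, t[34] = 5, t[35] = 3, t[36] = 11, t[37] = 6, t[38] = 4, t[39] = 14, t[40] = 13, t[41] = 2.
The sequence repeats with period 40.
So t[13127] = t[0 + ((13127-0) mod 40)] = t[7] = 13.

13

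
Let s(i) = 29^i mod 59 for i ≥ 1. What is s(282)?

20

We have s(1) = 29, s(2) = 15, s(3) = 22, s(4) = 48, s(5) = 35, s(6) = 12, s(7) = 53, s(8) = 3, s(9) = 28, s(10) = 45, s(11) = 7, s(12) = 26, s(13) = 46, s(14) = 36, s(15) = 41, s(16) = 9, s(17) = 25, s(18) = 17, s(19) = 21, s(20) = 19, s(21) = 20, s(22) = 49, s(23) = 5, s(24) = 27, s(25) = 16, s(26) = 51, s(27) = 4, s(28) = 57, s(29) = 1, s(30) = 29.
The sequence repeats with period 29.
So s(282) = s(1 + ((282-1) mod 29)) = s(21) = 20.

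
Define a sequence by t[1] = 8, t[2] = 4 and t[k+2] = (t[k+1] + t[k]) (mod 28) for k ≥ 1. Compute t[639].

12

We have t[1] = 8, t[2] = 4, t[3] = 12, t[4] = 16, t[5] = 0, t[6] = 16, t[7] = 16, t[8] = 4, t[9] = 20, t[10] = 24, t[11] = 16, t[12] = 12, t[13] = 0, t[14] = 12, t[15] = 12, t[16] = 24, t[17] = 8, t[18] = 4.
Since (t[17], t[18]) = (t[1], t[2]) = (8, 4) (two consecutive terms determine the rest), the sequence is periodic with period 16.
So t[639] = t[1 + ((639-1) mod 16)] = t[15] = 12.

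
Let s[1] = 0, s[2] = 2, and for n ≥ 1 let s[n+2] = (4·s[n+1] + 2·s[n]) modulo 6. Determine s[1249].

Computing terms: s[1] = 0,  s[2] = 2,  s[3] = 2,  s[4] = 0,  s[5] = 4,  s[6] = 4,  s[7] = 0,  s[8] = 2.
Since (s[7], s[8]) = (s[1], s[2]) = (0, 2) (two consecutive terms determine the rest), the sequence is periodic with period 6.
(1249 - 1) mod 6 = 0, so s[1249] = s[1] = 0.

0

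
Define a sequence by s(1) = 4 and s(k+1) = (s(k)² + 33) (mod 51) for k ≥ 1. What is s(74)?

s(1) = 4; s(2) = 49; s(3) = 37; s(4) = 25; s(5) = 46; s(6) = 7; s(7) = 31; s(8) = 25.
Since s(8) = s(4) = 25, the sequence is eventually periodic: after a pre-period of length 3 it cycles with period 4.
For k ≥ 4, s(k) depends only on (k - 4) mod 4. (74 - 4) mod 4 = 2, so s(74) = s(6) = 7.

7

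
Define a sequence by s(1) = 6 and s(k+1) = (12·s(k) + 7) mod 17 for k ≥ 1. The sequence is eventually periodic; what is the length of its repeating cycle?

s(1) = 6, s(2) = 11, s(3) = 3, s(4) = 9, s(5) = 13, s(6) = 10, s(7) = 8, s(8) = 1, s(9) = 2, s(10) = 14, s(11) = 5, s(12) = 16, s(13) = 12, s(14) = 15, s(15) = 0, s(16) = 7, s(17) = 6.
Since s(17) = s(1) = 6, the sequence is periodic with period 16.

16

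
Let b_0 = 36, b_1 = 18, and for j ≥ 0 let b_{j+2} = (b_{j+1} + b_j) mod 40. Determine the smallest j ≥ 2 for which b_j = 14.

b_0 = 36,  b_1 = 18,  b_2 = 14,  b_3 = 32,  b_4 = 6,  b_5 = 38,  b_6 = 4,  b_7 = 2,  b_8 = 6,  b_9 = 8,  b_{10} = 14,  b_{11} = 22,  b_{12} = 36,  b_{13} = 18.
Since (b_{12}, b_{13}) = (b_0, b_1) = (36, 18) (two consecutive terms determine the rest), the sequence is periodic with period 12.
The value 14 first appears (with j ≥ 2) at b_2.

2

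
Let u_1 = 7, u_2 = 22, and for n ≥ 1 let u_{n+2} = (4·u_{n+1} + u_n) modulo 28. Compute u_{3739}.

3

Listing terms: u_1 = 7,  u_2 = 22,  u_3 = 11,  u_4 = 10,  u_5 = 23,  u_6 = 18,  u_7 = 11,  u_8 = 6,  u_9 = 7,  u_{10} = 6,  u_{11} = 3,  u_{12} = 18,  u_{13} = 19,  u_{14} = 10,  u_{15} = 3,  u_{16} = 22,  u_{17} = 7,  u_{18} = 22.
The sequence repeats with period 16.
(3739 - 1) mod 16 = 10, so u_{3739} = u_{11} = 3.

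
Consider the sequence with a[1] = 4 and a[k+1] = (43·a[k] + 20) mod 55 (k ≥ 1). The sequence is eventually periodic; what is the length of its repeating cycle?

4

We have a[1] = 4; a[2] = 27; a[3] = 26; a[4] = 38; a[5] = 4.
The sequence repeats with period 4.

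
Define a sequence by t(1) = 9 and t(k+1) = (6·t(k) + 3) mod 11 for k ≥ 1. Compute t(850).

We have t(1) = 9; t(2) = 2; t(3) = 4; t(4) = 5; t(5) = 0; t(6) = 3; t(7) = 10; t(8) = 8; t(9) = 7; t(10) = 1; t(11) = 9.
Since t(11) = t(1) = 9, the sequence is periodic with period 10.
So t(850) = t(1 + ((850-1) mod 10)) = t(10) = 1.

1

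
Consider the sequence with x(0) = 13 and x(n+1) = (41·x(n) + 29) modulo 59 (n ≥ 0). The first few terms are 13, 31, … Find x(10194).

We have x(0) = 13; x(1) = 31; x(2) = 2; x(3) = 52; x(4) = 37; x(5) = 12; x(6) = 49; x(7) = 32; x(8) = 43; x(9) = 22; x(10) = 46; x(11) = 27; x(12) = 15; x(13) = 54; x(14) = 1; x(15) = 11; x(16) = 8; x(17) = 3; x(18) = 34; x(19) = 7; x(20) = 21; x(21) = 5; x(22) = 57; x(23) = 6; x(24) = 39; x(25) = 35; x(26) = 48; x(27) = 50; x(28) = 14; x(29) = 13.
The sequence repeats with period 29.
(10194 - 0) mod 29 = 15, so x(10194) = x(15) = 11.

11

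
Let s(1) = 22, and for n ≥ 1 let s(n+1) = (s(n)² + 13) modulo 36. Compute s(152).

29

Listing terms: s(1) = 22; s(2) = 29; s(3) = 26; s(4) = 5; s(5) = 2; s(6) = 17; s(7) = 14; s(8) = 29.
Since s(8) = s(2) = 29, the sequence is eventually periodic: after a pre-period of length 1 it cycles with period 6.
For n ≥ 2, s(n) depends only on (n - 2) mod 6. (152 - 2) mod 6 = 0, so s(152) = s(2) = 29.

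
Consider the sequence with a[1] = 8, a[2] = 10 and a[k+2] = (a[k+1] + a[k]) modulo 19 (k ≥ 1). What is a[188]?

Computing terms: a[1] = 8, a[2] = 10, a[3] = 18, a[4] = 9, a[5] = 8, a[6] = 17, a[7] = 6, a[8] = 4, a[9] = 10, a[10] = 14, a[11] = 5, a[12] = 0, a[13] = 5, a[14] = 5, a[15] = 10, a[16] = 15, a[17] = 6, a[18] = 2, a[19] = 8, a[20] = 10.
The sequence repeats with period 18.
So a[188] = a[1 + ((188-1) mod 18)] = a[8] = 4.

4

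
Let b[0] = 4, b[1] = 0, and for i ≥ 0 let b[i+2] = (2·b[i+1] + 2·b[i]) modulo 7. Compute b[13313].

0

Computing terms: b[0] = 4,  b[1] = 0,  b[2] = 1,  b[3] = 2,  b[4] = 6,  b[5] = 2,  b[6] = 2,  b[7] = 1,  b[8] = 6,  b[9] = 0,  b[10] = 5,  b[11] = 3,  b[12] = 2,  b[13] = 3,  b[14] = 3,  b[15] = 5,  b[16] = 2,  b[17] = 0,  b[18] = 4,  b[19] = 1,  b[20] = 3,  b[21] = 1,  b[22] = 1,  b[23] = 4,  b[24] = 3,  b[25] = 0,  b[26] = 6,  b[27] = 5,  b[28] = 1,  b[29] = 5,  b[30] = 5,  b[31] = 6,  b[32] = 1,  b[33] = 0,  b[34] = 2,  b[35] = 4,  b[36] = 5,  b[37] = 4,  b[38] = 4,  b[39] = 2,  b[40] = 5,  b[41] = 0,  b[42] = 3,  b[43] = 6,  b[44] = 4,  b[45] = 6,  b[46] = 6,  b[47] = 3,  b[48] = 4,  b[49] = 0.
The sequence repeats with period 48.
So b[13313] = b[0 + ((13313-0) mod 48)] = b[17] = 0.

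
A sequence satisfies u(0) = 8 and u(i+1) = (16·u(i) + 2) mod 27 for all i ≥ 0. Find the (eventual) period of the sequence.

Listing terms: u(0) = 8, u(1) = 22, u(2) = 3, u(3) = 23, u(4) = 19, u(5) = 9, u(6) = 11, u(7) = 16, u(8) = 15, u(9) = 26, u(10) = 13, u(11) = 21, u(12) = 14, u(13) = 10, u(14) = 0, u(15) = 2, u(16) = 7, u(17) = 6, u(18) = 17, u(19) = 4, u(20) = 12, u(21) = 5, u(22) = 1, u(23) = 18, u(24) = 20, u(25) = 25, u(26) = 24, u(27) = 8.
The sequence repeats with period 27.

27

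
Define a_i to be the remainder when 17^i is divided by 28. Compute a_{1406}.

9

Computing terms: a_0 = 1; a_1 = 17; a_2 = 9; a_3 = 13; a_4 = 25; a_5 = 5; a_6 = 1.
Since a_6 = a_0 = 1, the sequence is periodic with period 6.
So a_{1406} = a_{0 + ((1406-0) mod 6)} = a_2 = 9.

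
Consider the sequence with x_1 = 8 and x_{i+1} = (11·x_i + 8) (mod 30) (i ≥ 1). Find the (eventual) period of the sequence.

We have x_1 = 8, x_2 = 6, x_3 = 14, x_4 = 12, x_5 = 20, x_6 = 18, x_7 = 26, x_8 = 24, x_9 = 2, x_{10} = 0, x_{11} = 8.
The sequence repeats with period 10.

10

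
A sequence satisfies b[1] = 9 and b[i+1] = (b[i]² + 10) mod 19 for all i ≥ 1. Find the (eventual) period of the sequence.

We have b[1] = 9,  b[2] = 15,  b[3] = 7,  b[4] = 2,  b[5] = 14,  b[6] = 16,  b[7] = 0,  b[8] = 10,  b[9] = 15.
Since b[9] = b[2] = 15, the sequence is eventually periodic: after a pre-period of length 1 it cycles with period 7.

7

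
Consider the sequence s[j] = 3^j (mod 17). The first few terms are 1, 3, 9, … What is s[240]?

1

s[0] = 1; s[1] = 3; s[2] = 9; s[3] = 10; s[4] = 13; s[5] = 5; s[6] = 15; s[7] = 11; s[8] = 16; s[9] = 14; s[10] = 8; s[11] = 7; s[12] = 4; s[13] = 12; s[14] = 2; s[15] = 6; s[16] = 1.
The sequence repeats with period 16.
So s[240] = s[0 + ((240-0) mod 16)] = s[0] = 1.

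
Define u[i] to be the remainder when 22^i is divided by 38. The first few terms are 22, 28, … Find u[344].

We have u[1] = 22, u[2] = 28, u[3] = 8, u[4] = 24, u[5] = 34, u[6] = 26, u[7] = 2, u[8] = 6, u[9] = 18, u[10] = 16, u[11] = 10, u[12] = 30, u[13] = 14, u[14] = 4, u[15] = 12, u[16] = 36, u[17] = 32, u[18] = 20, u[19] = 22.
The sequence repeats with period 18.
So u[344] = u[1 + ((344-1) mod 18)] = u[2] = 28.

28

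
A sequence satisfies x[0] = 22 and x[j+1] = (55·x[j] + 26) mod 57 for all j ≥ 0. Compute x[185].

38

Listing terms: x[0] = 22; x[1] = 39; x[2] = 5; x[3] = 16; x[4] = 51; x[5] = 38; x[6] = 7; x[7] = 12; x[8] = 2; x[9] = 22.
The sequence repeats with period 9.
(185 - 0) mod 9 = 5, so x[185] = x[5] = 38.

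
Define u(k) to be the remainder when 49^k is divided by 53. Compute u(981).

We have u(0) = 1,  u(1) = 49,  u(2) = 16,  u(3) = 42,  u(4) = 44,  u(5) = 36,  u(6) = 15,  u(7) = 46,  u(8) = 28,  u(9) = 47,  u(10) = 24,  u(11) = 10,  u(12) = 13,  u(13) = 1.
The sequence repeats with period 13.
So u(981) = u(0 + ((981-0) mod 13)) = u(6) = 15.

15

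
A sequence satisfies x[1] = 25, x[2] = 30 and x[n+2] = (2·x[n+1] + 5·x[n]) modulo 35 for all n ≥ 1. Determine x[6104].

We have x[1] = 25; x[2] = 30; x[3] = 10; x[4] = 30; x[5] = 5; x[6] = 20; x[7] = 30; x[8] = 20; x[9] = 15; x[10] = 25; x[11] = 20; x[12] = 25; x[13] = 10; x[14] = 5; x[15] = 25; x[16] = 5; x[17] = 30; x[18] = 15; x[19] = 5; x[20] = 15; x[21] = 20; x[22] = 10; x[23] = 15; x[24] = 10; x[25] = 25; x[26] = 30.
The sequence repeats with period 24.
So x[6104] = x[1 + ((6104-1) mod 24)] = x[8] = 20.

20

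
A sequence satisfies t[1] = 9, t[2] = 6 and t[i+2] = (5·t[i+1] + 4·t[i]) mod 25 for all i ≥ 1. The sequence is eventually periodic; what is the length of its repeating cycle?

t[1] = 9; t[2] = 6; t[3] = 16; t[4] = 4; t[5] = 9; t[6] = 11; t[7] = 16; t[8] = 24; t[9] = 9; t[10] = 16; t[11] = 16; t[12] = 19; t[13] = 9; t[14] = 21; t[15] = 16; t[16] = 14; t[17] = 9; t[18] = 1; t[19] = 16; t[20] = 9; t[21] = 9; t[22] = 6.
The sequence repeats with period 20.

20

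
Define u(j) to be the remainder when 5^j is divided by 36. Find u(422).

25

Computing terms: u(0) = 1; u(1) = 5; u(2) = 25; u(3) = 17; u(4) = 13; u(5) = 29; u(6) = 1.
Since u(6) = u(0) = 1, the sequence is periodic with period 6.
So u(422) = u(0 + ((422-0) mod 6)) = u(2) = 25.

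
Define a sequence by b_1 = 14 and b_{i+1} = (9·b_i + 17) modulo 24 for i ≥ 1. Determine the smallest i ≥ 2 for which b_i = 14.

Computing terms: b_1 = 14, b_2 = 23, b_3 = 8, b_4 = 17, b_5 = 2, b_6 = 11, b_7 = 20, b_8 = 5, b_9 = 14.
The sequence repeats with period 8.
The value 14 next appears (with i ≥ 2) at b_9.

9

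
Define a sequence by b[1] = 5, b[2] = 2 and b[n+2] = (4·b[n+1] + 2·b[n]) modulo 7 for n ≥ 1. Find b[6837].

2

b[1] = 5; b[2] = 2; b[3] = 4; b[4] = 6; b[5] = 4; b[6] = 0; b[7] = 1; b[8] = 4; b[9] = 4; b[10] = 3; b[11] = 6; b[12] = 2; b[13] = 6; b[14] = 0; b[15] = 5; b[16] = 6; b[17] = 6; b[18] = 1; b[19] = 2; b[20] = 3; b[21] = 2; b[22] = 0; b[23] = 4; b[24] = 2; b[25] = 2; b[26] = 5; b[27] = 3; b[28] = 1; b[29] = 3; b[30] = 0; b[31] = 6; b[32] = 3; b[33] = 3; b[34] = 4; b[35] = 1; b[36] = 5; b[37] = 1; b[38] = 0; b[39] = 2; b[40] = 1; b[41] = 1; b[42] = 6; b[43] = 5; b[44] = 4; b[45] = 5; b[46] = 0; b[47] = 3; b[48] = 5; b[49] = 5; b[50] = 2.
The sequence repeats with period 48.
So b[6837] = b[1 + ((6837-1) mod 48)] = b[21] = 2.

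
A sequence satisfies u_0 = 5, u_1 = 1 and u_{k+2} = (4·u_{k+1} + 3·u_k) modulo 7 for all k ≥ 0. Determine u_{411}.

0

We have u_0 = 5,  u_1 = 1,  u_2 = 5,  u_3 = 2,  u_4 = 2,  u_5 = 0,  u_6 = 6,  u_7 = 3,  u_8 = 2,  u_9 = 3,  u_{10} = 4,  u_{11} = 4,  u_{12} = 0,  u_{13} = 5,  u_{14} = 6,  u_{15} = 4,  u_{16} = 6,  u_{17} = 1,  u_{18} = 1,  u_{19} = 0,  u_{20} = 3,  u_{21} = 5,  u_{22} = 1.
The sequence repeats with period 21.
So u_{411} = u_{0 + ((411-0) mod 21)} = u_{12} = 0.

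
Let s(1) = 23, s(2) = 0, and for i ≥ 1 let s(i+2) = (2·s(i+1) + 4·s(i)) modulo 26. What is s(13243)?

6

Computing terms: s(1) = 23; s(2) = 0; s(3) = 14; s(4) = 2; s(5) = 8; s(6) = 24; s(7) = 2; s(8) = 22; s(9) = 0; s(10) = 10; s(11) = 20; s(12) = 2; s(13) = 6; s(14) = 20; s(15) = 12; s(16) = 0; s(17) = 22; s(18) = 18; s(19) = 20; s(20) = 8; s(21) = 18; s(22) = 16; s(23) = 0; s(24) = 12; s(25) = 24; s(26) = 18; s(27) = 2; s(28) = 24; s(29) = 4; s(30) = 0; s(31) = 16; s(32) = 6; s(33) = 24; s(34) = 20; s(35) = 6; s(36) = 14; s(37) = 0; s(38) = 4; s(39) = 8; s(40) = 6; s(41) = 18; s(42) = 8; s(43) = 10; s(44) = 0; s(45) = 14.
Since (s(44), s(45)) = (s(2), s(3)) = (0, 14) (two consecutive terms determine the rest), the sequence is eventually periodic: after a pre-period of length 1 it cycles with period 42.
For i ≥ 2, s(i) depends only on (i - 2) mod 42. (13243 - 2) mod 42 = 11, so s(13243) = s(13) = 6.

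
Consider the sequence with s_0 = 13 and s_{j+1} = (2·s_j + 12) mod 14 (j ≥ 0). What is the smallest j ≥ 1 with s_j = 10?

We have s_0 = 13, s_1 = 10, s_2 = 4, s_3 = 6, s_4 = 10.
Since s_4 = s_1 = 10, the sequence is eventually periodic: after a pre-period of length 1 it cycles with period 3.
The value 10 first appears (with j ≥ 1) at s_1.

1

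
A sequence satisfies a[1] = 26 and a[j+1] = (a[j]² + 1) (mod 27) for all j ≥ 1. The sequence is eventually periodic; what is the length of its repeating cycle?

3

We have a[1] = 26,  a[2] = 2,  a[3] = 5,  a[4] = 26.
Since a[4] = a[1] = 26, the sequence is periodic with period 3.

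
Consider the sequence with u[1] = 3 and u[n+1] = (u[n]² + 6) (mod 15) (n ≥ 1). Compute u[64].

12

Computing terms: u[1] = 3,  u[2] = 0,  u[3] = 6,  u[4] = 12,  u[5] = 0.
Since u[5] = u[2] = 0, the sequence is eventually periodic: after a pre-period of length 1 it cycles with period 3.
For n ≥ 2, u[n] depends only on (n - 2) mod 3. (64 - 2) mod 3 = 2, so u[64] = u[4] = 12.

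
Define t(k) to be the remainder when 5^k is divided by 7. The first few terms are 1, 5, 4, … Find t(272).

t(0) = 1,  t(1) = 5,  t(2) = 4,  t(3) = 6,  t(4) = 2,  t(5) = 3,  t(6) = 1.
Since t(6) = t(0) = 1, the sequence is periodic with period 6.
So t(272) = t(0 + ((272-0) mod 6)) = t(2) = 4.

4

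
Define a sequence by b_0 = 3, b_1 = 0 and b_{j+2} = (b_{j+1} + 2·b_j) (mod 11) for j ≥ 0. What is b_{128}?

Computing terms: b_0 = 3; b_1 = 0; b_2 = 6; b_3 = 6; b_4 = 7; b_5 = 8; b_6 = 0; b_7 = 5; b_8 = 5; b_9 = 4; b_{10} = 3; b_{11} = 0.
The sequence repeats with period 10.
(128 - 0) mod 10 = 8, so b_{128} = b_8 = 5.

5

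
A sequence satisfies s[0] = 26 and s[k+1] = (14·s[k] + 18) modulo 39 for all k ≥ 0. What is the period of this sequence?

26

s[0] = 26,  s[1] = 31,  s[2] = 23,  s[3] = 28,  s[4] = 20,  s[5] = 25,  s[6] = 17,  s[7] = 22,  s[8] = 14,  s[9] = 19,  s[10] = 11,  s[11] = 16,  s[12] = 8,  s[13] = 13,  s[14] = 5,  s[15] = 10,  s[16] = 2,  s[17] = 7,  s[18] = 38,  s[19] = 4,  s[20] = 35,  s[21] = 1,  s[22] = 32,  s[23] = 37,  s[24] = 29,  s[25] = 34,  s[26] = 26.
The sequence repeats with period 26.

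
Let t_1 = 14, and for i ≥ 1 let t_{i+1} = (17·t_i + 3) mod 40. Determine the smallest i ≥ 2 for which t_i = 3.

Listing terms: t_1 = 14, t_2 = 1, t_3 = 20, t_4 = 23, t_5 = 34, t_6 = 21, t_7 = 0, t_8 = 3, t_9 = 14.
Since t_9 = t_1 = 14, the sequence is periodic with period 8.
The value 3 first appears (with i ≥ 2) at t_8.

8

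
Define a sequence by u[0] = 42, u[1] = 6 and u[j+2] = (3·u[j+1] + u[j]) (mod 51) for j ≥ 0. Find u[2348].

Listing terms: u[0] = 42, u[1] = 6, u[2] = 9, u[3] = 33, u[4] = 6, u[5] = 0, u[6] = 6, u[7] = 18, u[8] = 9, u[9] = 45, u[10] = 42, u[11] = 18, u[12] = 45, u[13] = 0, u[14] = 45, u[15] = 33, u[16] = 42, u[17] = 6.
Since (u[16], u[17]) = (u[0], u[1]) = (42, 6) (two consecutive terms determine the rest), the sequence is periodic with period 16.
(2348 - 0) mod 16 = 12, so u[2348] = u[12] = 45.

45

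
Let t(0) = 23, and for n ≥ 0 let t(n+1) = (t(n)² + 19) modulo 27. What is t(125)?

2

We have t(0) = 23, t(1) = 8, t(2) = 2, t(3) = 23.
Since t(3) = t(0) = 23, the sequence is periodic with period 3.
So t(125) = t(0 + ((125-0) mod 3)) = t(2) = 2.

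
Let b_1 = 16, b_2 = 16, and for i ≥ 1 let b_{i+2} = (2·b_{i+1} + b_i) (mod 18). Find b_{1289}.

We have b_1 = 16, b_2 = 16, b_3 = 12, b_4 = 4, b_5 = 2, b_6 = 8, b_7 = 0, b_8 = 8, b_9 = 16, b_{10} = 4, b_{11} = 6, b_{12} = 16, b_{13} = 2, b_{14} = 2, b_{15} = 6, b_{16} = 14, b_{17} = 16, b_{18} = 10, b_{19} = 0, b_{20} = 10, b_{21} = 2, b_{22} = 14, b_{23} = 12, b_{24} = 2, b_{25} = 16, b_{26} = 16.
Since (b_{25}, b_{26}) = (b_1, b_2) = (16, 16) (two consecutive terms determine the rest), the sequence is periodic with period 24.
So b_{1289} = b_{1 + ((1289-1) mod 24)} = b_{17} = 16.

16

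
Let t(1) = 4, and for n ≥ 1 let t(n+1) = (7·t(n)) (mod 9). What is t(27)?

7

Computing terms: t(1) = 4; t(2) = 1; t(3) = 7; t(4) = 4.
Since t(4) = t(1) = 4, the sequence is periodic with period 3.
So t(27) = t(1 + ((27-1) mod 3)) = t(3) = 7.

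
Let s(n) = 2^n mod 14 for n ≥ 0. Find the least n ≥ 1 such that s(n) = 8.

3

Listing terms: s(0) = 1, s(1) = 2, s(2) = 4, s(3) = 8, s(4) = 2.
Since s(4) = s(1) = 2, the sequence is eventually periodic: after a pre-period of length 1 it cycles with period 3.
The value 8 first appears (with n ≥ 1) at s(3).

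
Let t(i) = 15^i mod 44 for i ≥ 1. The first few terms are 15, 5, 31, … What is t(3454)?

25

We have t(1) = 15, t(2) = 5, t(3) = 31, t(4) = 25, t(5) = 23, t(6) = 37, t(7) = 27, t(8) = 9, t(9) = 3, t(10) = 1, t(11) = 15.
Since t(11) = t(1) = 15, the sequence is periodic with period 10.
So t(3454) = t(1 + ((3454-1) mod 10)) = t(4) = 25.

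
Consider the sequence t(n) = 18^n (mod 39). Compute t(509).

Computing terms: t(1) = 18, t(2) = 12, t(3) = 21, t(4) = 27, t(5) = 18.
Since t(5) = t(1) = 18, the sequence is periodic with period 4.
(509 - 1) mod 4 = 0, so t(509) = t(1) = 18.

18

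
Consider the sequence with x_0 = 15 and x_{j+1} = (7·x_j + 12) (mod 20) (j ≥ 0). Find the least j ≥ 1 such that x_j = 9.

3

Computing terms: x_0 = 15; x_1 = 17; x_2 = 11; x_3 = 9; x_4 = 15.
The sequence repeats with period 4.
The value 9 first appears (with j ≥ 1) at x_3.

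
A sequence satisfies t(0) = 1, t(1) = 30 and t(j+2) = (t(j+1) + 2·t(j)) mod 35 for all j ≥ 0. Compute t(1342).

t(0) = 1,  t(1) = 30,  t(2) = 32,  t(3) = 22,  t(4) = 16,  t(5) = 25,  t(6) = 22,  t(7) = 2,  t(8) = 11,  t(9) = 15,  t(10) = 2,  t(11) = 32,  t(12) = 1,  t(13) = 30.
Since (t(12), t(13)) = (t(0), t(1)) = (1, 30) (two consecutive terms determine the rest), the sequence is periodic with period 12.
So t(1342) = t(0 + ((1342-0) mod 12)) = t(10) = 2.

2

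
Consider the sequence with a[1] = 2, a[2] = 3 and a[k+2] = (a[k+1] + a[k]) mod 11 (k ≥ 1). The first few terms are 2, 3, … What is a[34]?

8

Listing terms: a[1] = 2, a[2] = 3, a[3] = 5, a[4] = 8, a[5] = 2, a[6] = 10, a[7] = 1, a[8] = 0, a[9] = 1, a[10] = 1, a[11] = 2, a[12] = 3.
The sequence repeats with period 10.
(34 - 1) mod 10 = 3, so a[34] = a[4] = 8.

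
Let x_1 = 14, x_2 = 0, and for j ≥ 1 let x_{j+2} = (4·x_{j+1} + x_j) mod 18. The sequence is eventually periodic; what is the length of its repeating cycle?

We have x_1 = 14; x_2 = 0; x_3 = 14; x_4 = 2; x_5 = 4; x_6 = 0; x_7 = 4; x_8 = 16; x_9 = 14; x_{10} = 0.
The sequence repeats with period 8.

8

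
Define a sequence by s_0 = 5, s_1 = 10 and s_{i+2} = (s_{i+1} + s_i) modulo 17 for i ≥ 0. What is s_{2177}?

We have s_0 = 5,  s_1 = 10,  s_2 = 15,  s_3 = 8,  s_4 = 6,  s_5 = 14,  s_6 = 3,  s_7 = 0,  s_8 = 3,  s_9 = 3,  s_{10} = 6,  s_{11} = 9,  s_{12} = 15,  s_{13} = 7,  s_{14} = 5,  s_{15} = 12,  s_{16} = 0,  s_{17} = 12,  s_{18} = 12,  s_{19} = 7,  s_{20} = 2,  s_{21} = 9,  s_{22} = 11,  s_{23} = 3,  s_{24} = 14,  s_{25} = 0,  s_{26} = 14,  s_{27} = 14,  s_{28} = 11,  s_{29} = 8,  s_{30} = 2,  s_{31} = 10,  s_{32} = 12,  s_{33} = 5,  s_{34} = 0,  s_{35} = 5,  s_{36} = 5,  s_{37} = 10.
Since (s_{36}, s_{37}) = (s_0, s_1) = (5, 10) (two consecutive terms determine the rest), the sequence is periodic with period 36.
So s_{2177} = s_{0 + ((2177-0) mod 36)} = s_{17} = 12.

12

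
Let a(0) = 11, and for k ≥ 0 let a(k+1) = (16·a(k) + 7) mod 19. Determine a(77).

15

Listing terms: a(0) = 11, a(1) = 12, a(2) = 9, a(3) = 18, a(4) = 10, a(5) = 15, a(6) = 0, a(7) = 7, a(8) = 5, a(9) = 11.
The sequence repeats with period 9.
(77 - 0) mod 9 = 5, so a(77) = a(5) = 15.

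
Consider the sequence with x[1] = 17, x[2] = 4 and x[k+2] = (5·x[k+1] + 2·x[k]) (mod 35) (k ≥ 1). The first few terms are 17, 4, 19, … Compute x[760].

Computing terms: x[1] = 17,  x[2] = 4,  x[3] = 19,  x[4] = 33,  x[5] = 28,  x[6] = 31,  x[7] = 1,  x[8] = 32,  x[9] = 22,  x[10] = 34,  x[11] = 4,  x[12] = 18,  x[13] = 28,  x[14] = 1,  x[15] = 26,  x[16] = 27,  x[17] = 12,  x[18] = 9,  x[19] = 34,  x[20] = 13,  x[21] = 28,  x[22] = 26,  x[23] = 11,  x[24] = 2,  x[25] = 32,  x[26] = 24,  x[27] = 9,  x[28] = 23,  x[29] = 28,  x[30] = 11,  x[31] = 6,  x[32] = 17,  x[33] = 27,  x[34] = 29,  x[35] = 24,  x[36] = 3,  x[37] = 28,  x[38] = 6,  x[39] = 16,  x[40] = 22,  x[41] = 2,  x[42] = 19,  x[43] = 29,  x[44] = 8,  x[45] = 28,  x[46] = 16,  x[47] = 31,  x[48] = 12,  x[49] = 17,  x[50] = 4.
The sequence repeats with period 48.
So x[760] = x[1 + ((760-1) mod 48)] = x[40] = 22.

22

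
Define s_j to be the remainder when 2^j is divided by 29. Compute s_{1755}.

26

Listing terms: s_1 = 2, s_2 = 4, s_3 = 8, s_4 = 16, s_5 = 3, s_6 = 6, s_7 = 12, s_8 = 24, s_9 = 19, s_{10} = 9, s_{11} = 18, s_{12} = 7, s_{13} = 14, s_{14} = 28, s_{15} = 27, s_{16} = 25, s_{17} = 21, s_{18} = 13, s_{19} = 26, s_{20} = 23, s_{21} = 17, s_{22} = 5, s_{23} = 10, s_{24} = 20, s_{25} = 11, s_{26} = 22, s_{27} = 15, s_{28} = 1, s_{29} = 2.
Since s_{29} = s_1 = 2, the sequence is periodic with period 28.
So s_{1755} = s_{1 + ((1755-1) mod 28)} = s_{19} = 26.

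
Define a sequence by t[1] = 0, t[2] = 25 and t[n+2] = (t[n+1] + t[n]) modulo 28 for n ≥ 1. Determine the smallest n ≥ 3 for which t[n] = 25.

Listing terms: t[1] = 0, t[2] = 25, t[3] = 25, t[4] = 22, t[5] = 19, t[6] = 13, t[7] = 4, t[8] = 17, t[9] = 21, t[10] = 10, t[11] = 3, t[12] = 13, t[13] = 16, t[14] = 1, t[15] = 17, t[16] = 18, t[17] = 7, t[18] = 25, t[19] = 4, t[20] = 1, t[21] = 5, t[22] = 6, t[23] = 11, t[24] = 17, t[25] = 0, t[26] = 17, t[27] = 17, t[28] = 6, t[29] = 23, t[30] = 1, t[31] = 24, t[32] = 25, t[33] = 21, t[34] = 18, t[35] = 11, t[36] = 1, t[37] = 12, t[38] = 13, t[39] = 25, t[40] = 10, t[41] = 7, t[42] = 17, t[43] = 24, t[44] = 13, t[45] = 9, t[46] = 22, t[47] = 3, t[48] = 25, t[49] = 0, t[50] = 25.
The sequence repeats with period 48.
The value 25 first appears (with n ≥ 3) at t[3].

3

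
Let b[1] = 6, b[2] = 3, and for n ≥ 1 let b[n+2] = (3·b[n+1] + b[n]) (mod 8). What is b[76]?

0

Listing terms: b[1] = 6,  b[2] = 3,  b[3] = 7,  b[4] = 0,  b[5] = 7,  b[6] = 5,  b[7] = 6,  b[8] = 7,  b[9] = 3,  b[10] = 0,  b[11] = 3,  b[12] = 1,  b[13] = 6,  b[14] = 3.
Since (b[13], b[14]) = (b[1], b[2]) = (6, 3) (two consecutive terms determine the rest), the sequence is periodic with period 12.
So b[76] = b[1 + ((76-1) mod 12)] = b[4] = 0.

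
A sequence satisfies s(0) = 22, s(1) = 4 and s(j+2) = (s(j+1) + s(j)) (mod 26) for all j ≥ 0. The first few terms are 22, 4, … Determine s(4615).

0

Computing terms: s(0) = 22; s(1) = 4; s(2) = 0; s(3) = 4; s(4) = 4; s(5) = 8; s(6) = 12; s(7) = 20; s(8) = 6; s(9) = 0; s(10) = 6; s(11) = 6; s(12) = 12; s(13) = 18; s(14) = 4; s(15) = 22; s(16) = 0; s(17) = 22; s(18) = 22; s(19) = 18; s(20) = 14; s(21) = 6; s(22) = 20; s(23) = 0; s(24) = 20; s(25) = 20; s(26) = 14; s(27) = 8; s(28) = 22; s(29) = 4.
The sequence repeats with period 28.
So s(4615) = s(0 + ((4615-0) mod 28)) = s(23) = 0.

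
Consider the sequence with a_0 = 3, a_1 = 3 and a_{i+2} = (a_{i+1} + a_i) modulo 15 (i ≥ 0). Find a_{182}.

6

Computing terms: a_0 = 3; a_1 = 3; a_2 = 6; a_3 = 9; a_4 = 0; a_5 = 9; a_6 = 9; a_7 = 3; a_8 = 12; a_9 = 0; a_{10} = 12; a_{11} = 12; a_{12} = 9; a_{13} = 6; a_{14} = 0; a_{15} = 6; a_{16} = 6; a_{17} = 12; a_{18} = 3; a_{19} = 0; a_{20} = 3; a_{21} = 3.
Since (a_{20}, a_{21}) = (a_0, a_1) = (3, 3) (two consecutive terms determine the rest), the sequence is periodic with period 20.
(182 - 0) mod 20 = 2, so a_{182} = a_2 = 6.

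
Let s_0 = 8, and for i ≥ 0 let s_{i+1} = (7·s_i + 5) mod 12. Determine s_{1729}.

1

Computing terms: s_0 = 8; s_1 = 1; s_2 = 0; s_3 = 5; s_4 = 4; s_5 = 9; s_6 = 8.
Since s_6 = s_0 = 8, the sequence is periodic with period 6.
So s_{1729} = s_{0 + ((1729-0) mod 6)} = s_1 = 1.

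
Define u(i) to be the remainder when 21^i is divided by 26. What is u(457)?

21

Listing terms: u(1) = 21, u(2) = 25, u(3) = 5, u(4) = 1, u(5) = 21.
The sequence repeats with period 4.
So u(457) = u(1 + ((457-1) mod 4)) = u(1) = 21.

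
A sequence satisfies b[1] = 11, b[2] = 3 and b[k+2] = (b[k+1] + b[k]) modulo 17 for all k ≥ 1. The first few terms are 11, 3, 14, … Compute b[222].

Computing terms: b[1] = 11, b[2] = 3, b[3] = 14, b[4] = 0, b[5] = 14, b[6] = 14, b[7] = 11, b[8] = 8, b[9] = 2, b[10] = 10, b[11] = 12, b[12] = 5, b[13] = 0, b[14] = 5, b[15] = 5, b[16] = 10, b[17] = 15, b[18] = 8, b[19] = 6, b[20] = 14, b[21] = 3, b[22] = 0, b[23] = 3, b[24] = 3, b[25] = 6, b[26] = 9, b[27] = 15, b[28] = 7, b[29] = 5, b[30] = 12, b[31] = 0, b[32] = 12, b[33] = 12, b[34] = 7, b[35] = 2, b[36] = 9, b[37] = 11, b[38] = 3.
The sequence repeats with period 36.
So b[222] = b[1 + ((222-1) mod 36)] = b[6] = 14.

14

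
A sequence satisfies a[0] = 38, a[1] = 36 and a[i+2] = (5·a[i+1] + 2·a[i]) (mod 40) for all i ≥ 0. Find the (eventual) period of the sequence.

8

Computing terms: a[0] = 38, a[1] = 36, a[2] = 16, a[3] = 32, a[4] = 32, a[5] = 24, a[6] = 24, a[7] = 8, a[8] = 8, a[9] = 16, a[10] = 16, a[11] = 32.
Since (a[10], a[11]) = (a[2], a[3]) = (16, 32) (two consecutive terms determine the rest), the sequence is eventually periodic: after a pre-period of length 2 it cycles with period 8.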